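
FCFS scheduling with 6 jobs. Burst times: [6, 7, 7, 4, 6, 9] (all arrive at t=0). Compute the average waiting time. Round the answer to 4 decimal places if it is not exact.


FCFS order (as given): [6, 7, 7, 4, 6, 9]
Waiting times:
  Job 1: wait = 0
  Job 2: wait = 6
  Job 3: wait = 13
  Job 4: wait = 20
  Job 5: wait = 24
  Job 6: wait = 30
Sum of waiting times = 93
Average waiting time = 93/6 = 15.5

15.5


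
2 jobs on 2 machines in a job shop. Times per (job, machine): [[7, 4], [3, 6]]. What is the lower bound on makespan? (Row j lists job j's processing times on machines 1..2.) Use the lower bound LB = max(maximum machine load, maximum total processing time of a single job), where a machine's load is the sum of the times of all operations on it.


Machine loads:
  Machine 1: 7 + 3 = 10
  Machine 2: 4 + 6 = 10
Max machine load = 10
Job totals:
  Job 1: 11
  Job 2: 9
Max job total = 11
Lower bound = max(10, 11) = 11

11


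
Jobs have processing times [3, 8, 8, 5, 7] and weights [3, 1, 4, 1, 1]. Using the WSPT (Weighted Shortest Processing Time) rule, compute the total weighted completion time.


Compute p/w ratios and sort ascending (WSPT): [(3, 3), (8, 4), (5, 1), (7, 1), (8, 1)]
Compute weighted completion times:
  Job (p=3,w=3): C=3, w*C=3*3=9
  Job (p=8,w=4): C=11, w*C=4*11=44
  Job (p=5,w=1): C=16, w*C=1*16=16
  Job (p=7,w=1): C=23, w*C=1*23=23
  Job (p=8,w=1): C=31, w*C=1*31=31
Total weighted completion time = 123

123


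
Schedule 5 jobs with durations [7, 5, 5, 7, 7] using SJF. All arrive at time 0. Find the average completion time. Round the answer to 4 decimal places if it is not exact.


SJF order (ascending): [5, 5, 7, 7, 7]
Completion times:
  Job 1: burst=5, C=5
  Job 2: burst=5, C=10
  Job 3: burst=7, C=17
  Job 4: burst=7, C=24
  Job 5: burst=7, C=31
Average completion = 87/5 = 17.4

17.4


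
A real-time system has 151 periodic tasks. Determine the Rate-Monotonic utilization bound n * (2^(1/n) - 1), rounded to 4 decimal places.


Compute 2^(1/151) = 1.0046009306
Subtract 1: 1.0046009306 - 1 = 0.0046009306
Multiply by n: 151 * 0.0046009306 = 0.6947405206
Round to 4 dp: 0.6947

0.6947


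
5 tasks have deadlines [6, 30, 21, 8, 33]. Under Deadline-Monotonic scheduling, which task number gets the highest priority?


Sort tasks by relative deadline (ascending):
  Task 1: deadline = 6
  Task 4: deadline = 8
  Task 3: deadline = 21
  Task 2: deadline = 30
  Task 5: deadline = 33
Priority order (highest first): [1, 4, 3, 2, 5]
Highest priority task = 1

1


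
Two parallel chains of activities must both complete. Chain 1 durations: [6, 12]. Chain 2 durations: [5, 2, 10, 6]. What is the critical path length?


Path A total = 6 + 12 = 18
Path B total = 5 + 2 + 10 + 6 = 23
Critical path = longest path = max(18, 23) = 23

23


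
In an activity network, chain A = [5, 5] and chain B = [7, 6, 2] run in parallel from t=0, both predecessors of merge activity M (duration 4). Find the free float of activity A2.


ES(A2) = sum of predecessors on chain A = 5
EF(A2) = ES + duration = 5 + 5 = 10
Successor of A2 is M. ES(M) = max(sum(A), sum(B)) = max(10, 15) = 15
Free float = ES(successor) - EF(current) = 15 - 10 = 5

5


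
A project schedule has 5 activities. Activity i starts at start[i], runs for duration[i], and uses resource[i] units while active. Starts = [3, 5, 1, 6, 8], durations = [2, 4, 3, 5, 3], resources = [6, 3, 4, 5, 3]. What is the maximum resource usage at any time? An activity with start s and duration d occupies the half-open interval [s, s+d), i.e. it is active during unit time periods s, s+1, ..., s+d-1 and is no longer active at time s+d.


Each activity i is active on [start_i, start_i + duration_i).
Compute total resource usage per time slot:
  t=0: active resources = [], total = 0
  t=1: active resources = [4], total = 4
  t=2: active resources = [4], total = 4
  t=3: active resources = [6, 4], total = 10
  t=4: active resources = [6], total = 6
  t=5: active resources = [3], total = 3
  t=6: active resources = [3, 5], total = 8
  t=7: active resources = [3, 5], total = 8
  t=8: active resources = [3, 5, 3], total = 11
  t=9: active resources = [5, 3], total = 8
  t=10: active resources = [5, 3], total = 8
Peak resource demand = 11

11


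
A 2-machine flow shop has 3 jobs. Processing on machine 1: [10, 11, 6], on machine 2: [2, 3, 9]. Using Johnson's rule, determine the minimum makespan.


Apply Johnson's rule:
  Group 1 (a <= b): [(3, 6, 9)]
  Group 2 (a > b): [(2, 11, 3), (1, 10, 2)]
Optimal job order: [3, 2, 1]
Schedule:
  Job 3: M1 done at 6, M2 done at 15
  Job 2: M1 done at 17, M2 done at 20
  Job 1: M1 done at 27, M2 done at 29
Makespan = 29

29


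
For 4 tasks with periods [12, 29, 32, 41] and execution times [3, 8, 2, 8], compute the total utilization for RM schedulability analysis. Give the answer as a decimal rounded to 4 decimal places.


Compute individual utilizations (exact fractions):
  Task 1: C/T = 3/12 = 1/4 (approx. 0.25)
  Task 2: C/T = 8/29 (approx. 0.2759)
  Task 3: C/T = 2/32 = 1/16 (approx. 0.0625)
  Task 4: C/T = 8/41 (approx. 0.1951)
Total utilization U = 1/4 + 8/29 + 1/16 + 8/41 = 14905/19024
Rounded to 4 decimal places: U = 0.7835
RM (Liu & Layland) bound for 4 tasks = 0.756828; compare with U = 14905/19024 (approx. 0.783484)
bound < U <= 1, so the RM sufficient condition is not met (inconclusive; an exact test such as response-time analysis is needed).

0.7835


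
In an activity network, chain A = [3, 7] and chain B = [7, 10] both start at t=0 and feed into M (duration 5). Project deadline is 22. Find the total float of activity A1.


Forward pass: ES(A1) = sum of predecessors on chain A = 0
EF = ES + duration = 0 + 3 = 3
Backward pass: LF(M) = deadline = 22; LS(M) = 22 - 5 = 17
LF(A1) = LS(M) - sum(successors on chain A) = 17 - 7 = 10
LS = LF - duration = 10 - 3 = 7
Total float = LS - ES = 7 - 0 = 7

7


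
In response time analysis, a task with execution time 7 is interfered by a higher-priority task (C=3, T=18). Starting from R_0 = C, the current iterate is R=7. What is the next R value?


R_next = C + ceil(R_prev / T_hp) * C_hp
ceil(7 / 18) = ceil(0.3889) = 1
Interference = 1 * 3 = 3
R_next = 7 + 3 = 10

10


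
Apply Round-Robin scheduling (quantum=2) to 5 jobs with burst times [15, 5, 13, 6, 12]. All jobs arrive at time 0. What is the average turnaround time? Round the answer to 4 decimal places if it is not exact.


Time quantum = 2
Execution trace:
  J1 runs 2 units, time = 2
  J2 runs 2 units, time = 4
  J3 runs 2 units, time = 6
  J4 runs 2 units, time = 8
  J5 runs 2 units, time = 10
  J1 runs 2 units, time = 12
  J2 runs 2 units, time = 14
  J3 runs 2 units, time = 16
  J4 runs 2 units, time = 18
  J5 runs 2 units, time = 20
  J1 runs 2 units, time = 22
  J2 runs 1 units, time = 23
  J3 runs 2 units, time = 25
  J4 runs 2 units, time = 27
  J5 runs 2 units, time = 29
  J1 runs 2 units, time = 31
  J3 runs 2 units, time = 33
  J5 runs 2 units, time = 35
  J1 runs 2 units, time = 37
  J3 runs 2 units, time = 39
  J5 runs 2 units, time = 41
  J1 runs 2 units, time = 43
  J3 runs 2 units, time = 45
  J5 runs 2 units, time = 47
  J1 runs 2 units, time = 49
  J3 runs 1 units, time = 50
  J1 runs 1 units, time = 51
Finish times: [51, 23, 50, 27, 47]
Average turnaround = 198/5 = 39.6

39.6


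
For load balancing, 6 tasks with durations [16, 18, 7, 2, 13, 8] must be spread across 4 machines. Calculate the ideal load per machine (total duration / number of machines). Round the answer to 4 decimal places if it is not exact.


Total processing time = 16 + 18 + 7 + 2 + 13 + 8 = 64
Number of machines = 4
Ideal balanced load = 64 / 4 = 16.0

16.0


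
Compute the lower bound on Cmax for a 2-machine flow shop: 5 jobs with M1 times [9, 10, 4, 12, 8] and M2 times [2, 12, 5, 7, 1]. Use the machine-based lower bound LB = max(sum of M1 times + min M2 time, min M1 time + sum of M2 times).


LB1 = sum(M1 times) + min(M2 times) = 43 + 1 = 44
LB2 = min(M1 times) + sum(M2 times) = 4 + 27 = 31
Lower bound = max(LB1, LB2) = max(44, 31) = 44

44


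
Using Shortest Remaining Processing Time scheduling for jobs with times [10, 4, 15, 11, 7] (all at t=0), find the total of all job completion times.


Since all jobs arrive at t=0, SRPT equals SPT ordering.
SPT order: [4, 7, 10, 11, 15]
Completion times:
  Job 1: p=4, C=4
  Job 2: p=7, C=11
  Job 3: p=10, C=21
  Job 4: p=11, C=32
  Job 5: p=15, C=47
Total completion time = 4 + 11 + 21 + 32 + 47 = 115

115


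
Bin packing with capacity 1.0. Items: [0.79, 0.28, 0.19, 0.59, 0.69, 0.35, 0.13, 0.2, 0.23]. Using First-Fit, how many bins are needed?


Place items sequentially using First-Fit:
  Item 0.79 -> new Bin 1
  Item 0.28 -> new Bin 2
  Item 0.19 -> Bin 1 (now 0.98)
  Item 0.59 -> Bin 2 (now 0.87)
  Item 0.69 -> new Bin 3
  Item 0.35 -> new Bin 4
  Item 0.13 -> Bin 2 (now 1.0)
  Item 0.2 -> Bin 3 (now 0.89)
  Item 0.23 -> Bin 4 (now 0.58)
Total bins used = 4

4


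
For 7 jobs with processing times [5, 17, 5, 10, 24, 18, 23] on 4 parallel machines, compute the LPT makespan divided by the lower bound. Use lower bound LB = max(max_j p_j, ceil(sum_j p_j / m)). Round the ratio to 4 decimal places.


LPT order: [24, 23, 18, 17, 10, 5, 5]
Machine loads after assignment: [24, 28, 23, 27]
LPT makespan = 28
Lower bound = max(max_job, ceil(total/4)) = max(24, 26) = 26
Ratio = 28 / 26 = 1.0769

1.0769


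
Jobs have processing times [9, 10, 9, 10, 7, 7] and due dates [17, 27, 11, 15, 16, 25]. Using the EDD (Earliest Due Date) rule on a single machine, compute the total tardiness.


Sort by due date (EDD order): [(9, 11), (10, 15), (7, 16), (9, 17), (7, 25), (10, 27)]
Compute completion times and tardiness:
  Job 1: p=9, d=11, C=9, tardiness=max(0,9-11)=0
  Job 2: p=10, d=15, C=19, tardiness=max(0,19-15)=4
  Job 3: p=7, d=16, C=26, tardiness=max(0,26-16)=10
  Job 4: p=9, d=17, C=35, tardiness=max(0,35-17)=18
  Job 5: p=7, d=25, C=42, tardiness=max(0,42-25)=17
  Job 6: p=10, d=27, C=52, tardiness=max(0,52-27)=25
Total tardiness = 74

74


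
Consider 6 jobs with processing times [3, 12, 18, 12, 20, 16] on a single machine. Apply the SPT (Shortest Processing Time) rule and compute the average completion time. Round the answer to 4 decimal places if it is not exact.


Sort jobs by processing time (SPT order): [3, 12, 12, 16, 18, 20]
Compute completion times sequentially:
  Job 1: processing = 3, completes at 3
  Job 2: processing = 12, completes at 15
  Job 3: processing = 12, completes at 27
  Job 4: processing = 16, completes at 43
  Job 5: processing = 18, completes at 61
  Job 6: processing = 20, completes at 81
Sum of completion times = 230
Average completion time = 230/6 = 38.3333

38.3333


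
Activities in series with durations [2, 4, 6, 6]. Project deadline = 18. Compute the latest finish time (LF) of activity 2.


LF(activity 2) = deadline - sum of successor durations
Successors: activities 3 through 4 with durations [6, 6]
Sum of successor durations = 12
LF = 18 - 12 = 6

6


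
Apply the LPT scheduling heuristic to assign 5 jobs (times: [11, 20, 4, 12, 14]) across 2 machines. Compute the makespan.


Sort jobs in decreasing order (LPT): [20, 14, 12, 11, 4]
Assign each job to the least loaded machine:
  Machine 1: jobs [20, 11], load = 31
  Machine 2: jobs [14, 12, 4], load = 30
Makespan = max load = 31

31


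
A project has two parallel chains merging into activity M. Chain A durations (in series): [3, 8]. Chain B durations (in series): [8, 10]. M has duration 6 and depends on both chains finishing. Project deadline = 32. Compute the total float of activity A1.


Forward pass: ES(A1) = sum of predecessors on chain A = 0
EF = ES + duration = 0 + 3 = 3
Backward pass: LF(M) = deadline = 32; LS(M) = 32 - 6 = 26
LF(A1) = LS(M) - sum(successors on chain A) = 26 - 8 = 18
LS = LF - duration = 18 - 3 = 15
Total float = LS - ES = 15 - 0 = 15

15


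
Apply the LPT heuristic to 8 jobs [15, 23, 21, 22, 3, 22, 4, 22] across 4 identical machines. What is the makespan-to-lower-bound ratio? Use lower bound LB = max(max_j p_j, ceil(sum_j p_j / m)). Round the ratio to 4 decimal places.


LPT order: [23, 22, 22, 22, 21, 15, 4, 3]
Machine loads after assignment: [26, 43, 37, 26]
LPT makespan = 43
Lower bound = max(max_job, ceil(total/4)) = max(23, 33) = 33
Ratio = 43 / 33 = 1.303

1.303


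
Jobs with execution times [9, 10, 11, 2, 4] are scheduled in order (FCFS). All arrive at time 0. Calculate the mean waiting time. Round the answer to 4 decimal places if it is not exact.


FCFS order (as given): [9, 10, 11, 2, 4]
Waiting times:
  Job 1: wait = 0
  Job 2: wait = 9
  Job 3: wait = 19
  Job 4: wait = 30
  Job 5: wait = 32
Sum of waiting times = 90
Average waiting time = 90/5 = 18.0

18.0


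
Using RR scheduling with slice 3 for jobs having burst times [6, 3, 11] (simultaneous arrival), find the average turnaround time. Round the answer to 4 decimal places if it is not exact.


Time quantum = 3
Execution trace:
  J1 runs 3 units, time = 3
  J2 runs 3 units, time = 6
  J3 runs 3 units, time = 9
  J1 runs 3 units, time = 12
  J3 runs 3 units, time = 15
  J3 runs 3 units, time = 18
  J3 runs 2 units, time = 20
Finish times: [12, 6, 20]
Average turnaround = 38/3 = 12.6667

12.6667


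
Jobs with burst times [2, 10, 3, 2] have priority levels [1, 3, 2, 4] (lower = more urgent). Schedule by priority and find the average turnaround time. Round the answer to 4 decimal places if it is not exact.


Sort by priority (ascending = highest first):
Order: [(1, 2), (2, 3), (3, 10), (4, 2)]
Completion times:
  Priority 1, burst=2, C=2
  Priority 2, burst=3, C=5
  Priority 3, burst=10, C=15
  Priority 4, burst=2, C=17
Average turnaround = 39/4 = 9.75

9.75


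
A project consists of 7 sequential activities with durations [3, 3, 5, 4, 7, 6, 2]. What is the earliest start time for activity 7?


Activity 7 starts after activities 1 through 6 complete.
Predecessor durations: [3, 3, 5, 4, 7, 6]
ES = 3 + 3 + 5 + 4 + 7 + 6 = 28

28


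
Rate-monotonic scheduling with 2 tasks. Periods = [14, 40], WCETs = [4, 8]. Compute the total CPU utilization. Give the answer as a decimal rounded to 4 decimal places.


Compute individual utilizations (exact fractions):
  Task 1: C/T = 4/14 = 2/7 (approx. 0.2857)
  Task 2: C/T = 8/40 = 1/5 (approx. 0.2)
Total utilization U = 2/7 + 1/5 = 17/35
Rounded to 4 decimal places: U = 0.4857
RM (Liu & Layland) bound for 2 tasks = 0.828427; compare with U = 17/35 (approx. 0.485714)
U <= bound, so schedulable by RM sufficient condition.

0.4857


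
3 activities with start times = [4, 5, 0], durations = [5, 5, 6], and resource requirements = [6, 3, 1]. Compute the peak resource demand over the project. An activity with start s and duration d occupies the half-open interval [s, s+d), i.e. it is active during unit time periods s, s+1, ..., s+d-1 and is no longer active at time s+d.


Each activity i is active on [start_i, start_i + duration_i).
Compute total resource usage per time slot:
  t=0: active resources = [1], total = 1
  t=1: active resources = [1], total = 1
  t=2: active resources = [1], total = 1
  t=3: active resources = [1], total = 1
  t=4: active resources = [6, 1], total = 7
  t=5: active resources = [6, 3, 1], total = 10
  t=6: active resources = [6, 3], total = 9
  t=7: active resources = [6, 3], total = 9
  t=8: active resources = [6, 3], total = 9
  t=9: active resources = [3], total = 3
Peak resource demand = 10

10


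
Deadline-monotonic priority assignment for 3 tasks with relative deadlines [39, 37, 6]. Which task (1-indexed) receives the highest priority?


Sort tasks by relative deadline (ascending):
  Task 3: deadline = 6
  Task 2: deadline = 37
  Task 1: deadline = 39
Priority order (highest first): [3, 2, 1]
Highest priority task = 3

3


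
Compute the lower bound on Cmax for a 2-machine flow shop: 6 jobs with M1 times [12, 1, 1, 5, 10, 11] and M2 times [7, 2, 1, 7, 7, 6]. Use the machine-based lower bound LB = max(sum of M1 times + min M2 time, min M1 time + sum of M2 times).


LB1 = sum(M1 times) + min(M2 times) = 40 + 1 = 41
LB2 = min(M1 times) + sum(M2 times) = 1 + 30 = 31
Lower bound = max(LB1, LB2) = max(41, 31) = 41

41


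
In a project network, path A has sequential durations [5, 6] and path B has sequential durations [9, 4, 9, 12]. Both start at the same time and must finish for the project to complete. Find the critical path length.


Path A total = 5 + 6 = 11
Path B total = 9 + 4 + 9 + 12 = 34
Critical path = longest path = max(11, 34) = 34

34


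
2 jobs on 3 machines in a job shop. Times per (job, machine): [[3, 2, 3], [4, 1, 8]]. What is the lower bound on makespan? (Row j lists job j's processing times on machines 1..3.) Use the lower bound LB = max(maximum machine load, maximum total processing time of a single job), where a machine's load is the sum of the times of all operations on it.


Machine loads:
  Machine 1: 3 + 4 = 7
  Machine 2: 2 + 1 = 3
  Machine 3: 3 + 8 = 11
Max machine load = 11
Job totals:
  Job 1: 8
  Job 2: 13
Max job total = 13
Lower bound = max(11, 13) = 13

13


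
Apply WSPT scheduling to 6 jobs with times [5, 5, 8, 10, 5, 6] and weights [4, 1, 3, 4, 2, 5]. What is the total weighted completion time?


Compute p/w ratios and sort ascending (WSPT): [(6, 5), (5, 4), (10, 4), (5, 2), (8, 3), (5, 1)]
Compute weighted completion times:
  Job (p=6,w=5): C=6, w*C=5*6=30
  Job (p=5,w=4): C=11, w*C=4*11=44
  Job (p=10,w=4): C=21, w*C=4*21=84
  Job (p=5,w=2): C=26, w*C=2*26=52
  Job (p=8,w=3): C=34, w*C=3*34=102
  Job (p=5,w=1): C=39, w*C=1*39=39
Total weighted completion time = 351

351


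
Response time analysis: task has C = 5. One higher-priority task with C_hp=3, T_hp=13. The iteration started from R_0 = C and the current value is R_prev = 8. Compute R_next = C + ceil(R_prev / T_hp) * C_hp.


R_next = C + ceil(R_prev / T_hp) * C_hp
ceil(8 / 13) = ceil(0.6154) = 1
Interference = 1 * 3 = 3
R_next = 5 + 3 = 8
R_next = R_prev, so the iteration has converged (response time = 8).

8


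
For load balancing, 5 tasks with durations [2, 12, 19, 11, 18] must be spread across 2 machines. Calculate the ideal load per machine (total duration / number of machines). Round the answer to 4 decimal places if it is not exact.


Total processing time = 2 + 12 + 19 + 11 + 18 = 62
Number of machines = 2
Ideal balanced load = 62 / 2 = 31.0

31.0


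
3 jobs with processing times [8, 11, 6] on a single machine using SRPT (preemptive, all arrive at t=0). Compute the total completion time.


Since all jobs arrive at t=0, SRPT equals SPT ordering.
SPT order: [6, 8, 11]
Completion times:
  Job 1: p=6, C=6
  Job 2: p=8, C=14
  Job 3: p=11, C=25
Total completion time = 6 + 14 + 25 = 45

45


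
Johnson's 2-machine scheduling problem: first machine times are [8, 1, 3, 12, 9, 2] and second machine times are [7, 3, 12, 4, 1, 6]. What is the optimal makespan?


Apply Johnson's rule:
  Group 1 (a <= b): [(2, 1, 3), (6, 2, 6), (3, 3, 12)]
  Group 2 (a > b): [(1, 8, 7), (4, 12, 4), (5, 9, 1)]
Optimal job order: [2, 6, 3, 1, 4, 5]
Schedule:
  Job 2: M1 done at 1, M2 done at 4
  Job 6: M1 done at 3, M2 done at 10
  Job 3: M1 done at 6, M2 done at 22
  Job 1: M1 done at 14, M2 done at 29
  Job 4: M1 done at 26, M2 done at 33
  Job 5: M1 done at 35, M2 done at 36
Makespan = 36

36


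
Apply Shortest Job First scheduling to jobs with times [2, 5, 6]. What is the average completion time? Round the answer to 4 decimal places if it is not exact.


SJF order (ascending): [2, 5, 6]
Completion times:
  Job 1: burst=2, C=2
  Job 2: burst=5, C=7
  Job 3: burst=6, C=13
Average completion = 22/3 = 7.3333

7.3333


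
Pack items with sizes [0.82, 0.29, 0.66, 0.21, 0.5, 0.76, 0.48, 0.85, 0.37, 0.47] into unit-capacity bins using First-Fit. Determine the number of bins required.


Place items sequentially using First-Fit:
  Item 0.82 -> new Bin 1
  Item 0.29 -> new Bin 2
  Item 0.66 -> Bin 2 (now 0.95)
  Item 0.21 -> new Bin 3
  Item 0.5 -> Bin 3 (now 0.71)
  Item 0.76 -> new Bin 4
  Item 0.48 -> new Bin 5
  Item 0.85 -> new Bin 6
  Item 0.37 -> Bin 5 (now 0.85)
  Item 0.47 -> new Bin 7
Total bins used = 7

7


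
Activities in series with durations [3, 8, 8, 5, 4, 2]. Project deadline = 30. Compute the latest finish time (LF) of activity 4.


LF(activity 4) = deadline - sum of successor durations
Successors: activities 5 through 6 with durations [4, 2]
Sum of successor durations = 6
LF = 30 - 6 = 24

24


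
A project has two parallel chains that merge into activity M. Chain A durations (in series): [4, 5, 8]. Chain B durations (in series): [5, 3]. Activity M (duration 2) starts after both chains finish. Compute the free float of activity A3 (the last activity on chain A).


ES(A3) = sum of predecessors on chain A = 9
EF(A3) = ES + duration = 9 + 8 = 17
Successor of A3 is M. ES(M) = max(sum(A), sum(B)) = max(17, 8) = 17
Free float = ES(successor) - EF(current) = 17 - 17 = 0

0


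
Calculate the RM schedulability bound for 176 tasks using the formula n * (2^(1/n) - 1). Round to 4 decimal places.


Compute 2^(1/176) = 1.0039461017
Subtract 1: 1.0039461017 - 1 = 0.0039461017
Multiply by n: 176 * 0.0039461017 = 0.6945138992
Round to 4 dp: 0.6945

0.6945


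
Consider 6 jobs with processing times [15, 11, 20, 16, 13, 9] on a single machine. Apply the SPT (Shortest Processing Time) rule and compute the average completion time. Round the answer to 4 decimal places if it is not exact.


Sort jobs by processing time (SPT order): [9, 11, 13, 15, 16, 20]
Compute completion times sequentially:
  Job 1: processing = 9, completes at 9
  Job 2: processing = 11, completes at 20
  Job 3: processing = 13, completes at 33
  Job 4: processing = 15, completes at 48
  Job 5: processing = 16, completes at 64
  Job 6: processing = 20, completes at 84
Sum of completion times = 258
Average completion time = 258/6 = 43.0

43.0


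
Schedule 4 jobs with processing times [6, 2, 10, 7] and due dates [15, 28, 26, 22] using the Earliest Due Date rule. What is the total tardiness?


Sort by due date (EDD order): [(6, 15), (7, 22), (10, 26), (2, 28)]
Compute completion times and tardiness:
  Job 1: p=6, d=15, C=6, tardiness=max(0,6-15)=0
  Job 2: p=7, d=22, C=13, tardiness=max(0,13-22)=0
  Job 3: p=10, d=26, C=23, tardiness=max(0,23-26)=0
  Job 4: p=2, d=28, C=25, tardiness=max(0,25-28)=0
Total tardiness = 0

0


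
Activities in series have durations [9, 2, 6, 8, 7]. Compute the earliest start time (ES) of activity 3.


Activity 3 starts after activities 1 through 2 complete.
Predecessor durations: [9, 2]
ES = 9 + 2 = 11

11


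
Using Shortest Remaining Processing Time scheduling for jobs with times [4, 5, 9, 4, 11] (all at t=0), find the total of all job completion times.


Since all jobs arrive at t=0, SRPT equals SPT ordering.
SPT order: [4, 4, 5, 9, 11]
Completion times:
  Job 1: p=4, C=4
  Job 2: p=4, C=8
  Job 3: p=5, C=13
  Job 4: p=9, C=22
  Job 5: p=11, C=33
Total completion time = 4 + 8 + 13 + 22 + 33 = 80

80


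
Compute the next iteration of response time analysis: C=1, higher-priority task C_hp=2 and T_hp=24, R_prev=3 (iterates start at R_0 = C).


R_next = C + ceil(R_prev / T_hp) * C_hp
ceil(3 / 24) = ceil(0.125) = 1
Interference = 1 * 2 = 2
R_next = 1 + 2 = 3
R_next = R_prev, so the iteration has converged (response time = 3).

3


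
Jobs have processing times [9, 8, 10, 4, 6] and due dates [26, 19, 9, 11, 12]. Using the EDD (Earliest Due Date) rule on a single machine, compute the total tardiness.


Sort by due date (EDD order): [(10, 9), (4, 11), (6, 12), (8, 19), (9, 26)]
Compute completion times and tardiness:
  Job 1: p=10, d=9, C=10, tardiness=max(0,10-9)=1
  Job 2: p=4, d=11, C=14, tardiness=max(0,14-11)=3
  Job 3: p=6, d=12, C=20, tardiness=max(0,20-12)=8
  Job 4: p=8, d=19, C=28, tardiness=max(0,28-19)=9
  Job 5: p=9, d=26, C=37, tardiness=max(0,37-26)=11
Total tardiness = 32

32


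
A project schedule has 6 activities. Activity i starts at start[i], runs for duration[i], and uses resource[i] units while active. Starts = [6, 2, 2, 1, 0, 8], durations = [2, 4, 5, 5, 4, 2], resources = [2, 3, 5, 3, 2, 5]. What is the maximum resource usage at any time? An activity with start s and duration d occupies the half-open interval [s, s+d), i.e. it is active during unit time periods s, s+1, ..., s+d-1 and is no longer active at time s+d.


Each activity i is active on [start_i, start_i + duration_i).
Compute total resource usage per time slot:
  t=0: active resources = [2], total = 2
  t=1: active resources = [3, 2], total = 5
  t=2: active resources = [3, 5, 3, 2], total = 13
  t=3: active resources = [3, 5, 3, 2], total = 13
  t=4: active resources = [3, 5, 3], total = 11
  t=5: active resources = [3, 5, 3], total = 11
  t=6: active resources = [2, 5], total = 7
  t=7: active resources = [2], total = 2
  t=8: active resources = [5], total = 5
  t=9: active resources = [5], total = 5
Peak resource demand = 13

13


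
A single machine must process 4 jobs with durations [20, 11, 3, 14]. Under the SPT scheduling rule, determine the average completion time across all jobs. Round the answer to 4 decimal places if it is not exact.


Sort jobs by processing time (SPT order): [3, 11, 14, 20]
Compute completion times sequentially:
  Job 1: processing = 3, completes at 3
  Job 2: processing = 11, completes at 14
  Job 3: processing = 14, completes at 28
  Job 4: processing = 20, completes at 48
Sum of completion times = 93
Average completion time = 93/4 = 23.25

23.25


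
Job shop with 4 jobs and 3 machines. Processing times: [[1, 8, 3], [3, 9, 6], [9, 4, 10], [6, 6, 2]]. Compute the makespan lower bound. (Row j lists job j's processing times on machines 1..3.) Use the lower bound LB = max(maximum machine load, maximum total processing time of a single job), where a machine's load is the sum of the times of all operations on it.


Machine loads:
  Machine 1: 1 + 3 + 9 + 6 = 19
  Machine 2: 8 + 9 + 4 + 6 = 27
  Machine 3: 3 + 6 + 10 + 2 = 21
Max machine load = 27
Job totals:
  Job 1: 12
  Job 2: 18
  Job 3: 23
  Job 4: 14
Max job total = 23
Lower bound = max(27, 23) = 27

27


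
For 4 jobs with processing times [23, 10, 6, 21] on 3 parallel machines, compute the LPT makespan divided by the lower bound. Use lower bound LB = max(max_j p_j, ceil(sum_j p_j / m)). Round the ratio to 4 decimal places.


LPT order: [23, 21, 10, 6]
Machine loads after assignment: [23, 21, 16]
LPT makespan = 23
Lower bound = max(max_job, ceil(total/3)) = max(23, 20) = 23
Ratio = 23 / 23 = 1.0

1.0


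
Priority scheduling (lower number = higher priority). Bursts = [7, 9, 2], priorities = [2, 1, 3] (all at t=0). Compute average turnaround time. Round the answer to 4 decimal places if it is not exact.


Sort by priority (ascending = highest first):
Order: [(1, 9), (2, 7), (3, 2)]
Completion times:
  Priority 1, burst=9, C=9
  Priority 2, burst=7, C=16
  Priority 3, burst=2, C=18
Average turnaround = 43/3 = 14.3333

14.3333


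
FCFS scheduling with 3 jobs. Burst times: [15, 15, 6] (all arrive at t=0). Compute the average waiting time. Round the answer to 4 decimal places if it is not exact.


FCFS order (as given): [15, 15, 6]
Waiting times:
  Job 1: wait = 0
  Job 2: wait = 15
  Job 3: wait = 30
Sum of waiting times = 45
Average waiting time = 45/3 = 15.0

15.0


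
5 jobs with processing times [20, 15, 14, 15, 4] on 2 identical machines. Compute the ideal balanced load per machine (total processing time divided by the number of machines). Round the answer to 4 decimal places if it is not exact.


Total processing time = 20 + 15 + 14 + 15 + 4 = 68
Number of machines = 2
Ideal balanced load = 68 / 2 = 34.0

34.0


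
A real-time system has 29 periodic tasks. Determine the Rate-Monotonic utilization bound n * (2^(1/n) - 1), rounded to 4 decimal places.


Compute 2^(1/29) = 1.0241895602
Subtract 1: 1.0241895602 - 1 = 0.0241895602
Multiply by n: 29 * 0.0241895602 = 0.7014972458
Round to 4 dp: 0.7015

0.7015


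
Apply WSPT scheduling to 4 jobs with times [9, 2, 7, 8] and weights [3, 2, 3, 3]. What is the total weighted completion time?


Compute p/w ratios and sort ascending (WSPT): [(2, 2), (7, 3), (8, 3), (9, 3)]
Compute weighted completion times:
  Job (p=2,w=2): C=2, w*C=2*2=4
  Job (p=7,w=3): C=9, w*C=3*9=27
  Job (p=8,w=3): C=17, w*C=3*17=51
  Job (p=9,w=3): C=26, w*C=3*26=78
Total weighted completion time = 160

160


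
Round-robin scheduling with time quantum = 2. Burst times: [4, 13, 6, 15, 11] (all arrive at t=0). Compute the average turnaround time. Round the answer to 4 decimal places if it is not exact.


Time quantum = 2
Execution trace:
  J1 runs 2 units, time = 2
  J2 runs 2 units, time = 4
  J3 runs 2 units, time = 6
  J4 runs 2 units, time = 8
  J5 runs 2 units, time = 10
  J1 runs 2 units, time = 12
  J2 runs 2 units, time = 14
  J3 runs 2 units, time = 16
  J4 runs 2 units, time = 18
  J5 runs 2 units, time = 20
  J2 runs 2 units, time = 22
  J3 runs 2 units, time = 24
  J4 runs 2 units, time = 26
  J5 runs 2 units, time = 28
  J2 runs 2 units, time = 30
  J4 runs 2 units, time = 32
  J5 runs 2 units, time = 34
  J2 runs 2 units, time = 36
  J4 runs 2 units, time = 38
  J5 runs 2 units, time = 40
  J2 runs 2 units, time = 42
  J4 runs 2 units, time = 44
  J5 runs 1 units, time = 45
  J2 runs 1 units, time = 46
  J4 runs 2 units, time = 48
  J4 runs 1 units, time = 49
Finish times: [12, 46, 24, 49, 45]
Average turnaround = 176/5 = 35.2

35.2


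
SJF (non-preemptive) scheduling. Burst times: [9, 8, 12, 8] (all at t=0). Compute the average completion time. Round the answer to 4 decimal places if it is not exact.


SJF order (ascending): [8, 8, 9, 12]
Completion times:
  Job 1: burst=8, C=8
  Job 2: burst=8, C=16
  Job 3: burst=9, C=25
  Job 4: burst=12, C=37
Average completion = 86/4 = 21.5

21.5


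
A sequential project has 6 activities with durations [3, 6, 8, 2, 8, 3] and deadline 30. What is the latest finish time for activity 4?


LF(activity 4) = deadline - sum of successor durations
Successors: activities 5 through 6 with durations [8, 3]
Sum of successor durations = 11
LF = 30 - 11 = 19

19


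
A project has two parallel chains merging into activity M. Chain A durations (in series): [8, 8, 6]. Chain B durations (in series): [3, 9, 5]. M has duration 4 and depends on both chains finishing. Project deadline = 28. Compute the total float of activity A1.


Forward pass: ES(A1) = sum of predecessors on chain A = 0
EF = ES + duration = 0 + 8 = 8
Backward pass: LF(M) = deadline = 28; LS(M) = 28 - 4 = 24
LF(A1) = LS(M) - sum(successors on chain A) = 24 - 14 = 10
LS = LF - duration = 10 - 8 = 2
Total float = LS - ES = 2 - 0 = 2

2


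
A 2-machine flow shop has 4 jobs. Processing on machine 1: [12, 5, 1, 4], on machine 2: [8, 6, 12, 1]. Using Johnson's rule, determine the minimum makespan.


Apply Johnson's rule:
  Group 1 (a <= b): [(3, 1, 12), (2, 5, 6)]
  Group 2 (a > b): [(1, 12, 8), (4, 4, 1)]
Optimal job order: [3, 2, 1, 4]
Schedule:
  Job 3: M1 done at 1, M2 done at 13
  Job 2: M1 done at 6, M2 done at 19
  Job 1: M1 done at 18, M2 done at 27
  Job 4: M1 done at 22, M2 done at 28
Makespan = 28

28


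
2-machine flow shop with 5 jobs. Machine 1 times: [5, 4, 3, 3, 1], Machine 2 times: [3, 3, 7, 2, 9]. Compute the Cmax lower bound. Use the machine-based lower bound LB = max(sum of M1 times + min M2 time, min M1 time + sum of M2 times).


LB1 = sum(M1 times) + min(M2 times) = 16 + 2 = 18
LB2 = min(M1 times) + sum(M2 times) = 1 + 24 = 25
Lower bound = max(LB1, LB2) = max(18, 25) = 25

25


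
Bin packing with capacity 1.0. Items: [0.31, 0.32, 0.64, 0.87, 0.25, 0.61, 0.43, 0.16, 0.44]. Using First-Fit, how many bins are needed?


Place items sequentially using First-Fit:
  Item 0.31 -> new Bin 1
  Item 0.32 -> Bin 1 (now 0.63)
  Item 0.64 -> new Bin 2
  Item 0.87 -> new Bin 3
  Item 0.25 -> Bin 1 (now 0.88)
  Item 0.61 -> new Bin 4
  Item 0.43 -> new Bin 5
  Item 0.16 -> Bin 2 (now 0.8)
  Item 0.44 -> Bin 5 (now 0.87)
Total bins used = 5

5


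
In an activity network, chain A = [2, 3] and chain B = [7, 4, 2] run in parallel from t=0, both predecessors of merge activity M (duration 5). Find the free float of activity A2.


ES(A2) = sum of predecessors on chain A = 2
EF(A2) = ES + duration = 2 + 3 = 5
Successor of A2 is M. ES(M) = max(sum(A), sum(B)) = max(5, 13) = 13
Free float = ES(successor) - EF(current) = 13 - 5 = 8

8


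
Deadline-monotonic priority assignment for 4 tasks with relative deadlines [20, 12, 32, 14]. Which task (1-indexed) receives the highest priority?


Sort tasks by relative deadline (ascending):
  Task 2: deadline = 12
  Task 4: deadline = 14
  Task 1: deadline = 20
  Task 3: deadline = 32
Priority order (highest first): [2, 4, 1, 3]
Highest priority task = 2

2


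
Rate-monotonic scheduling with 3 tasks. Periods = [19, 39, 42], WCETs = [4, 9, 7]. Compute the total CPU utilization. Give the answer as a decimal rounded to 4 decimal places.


Compute individual utilizations (exact fractions):
  Task 1: C/T = 4/19 (approx. 0.2105)
  Task 2: C/T = 9/39 = 3/13 (approx. 0.2308)
  Task 3: C/T = 7/42 = 1/6 (approx. 0.1667)
Total utilization U = 4/19 + 3/13 + 1/6 = 901/1482
Rounded to 4 decimal places: U = 0.6080
RM (Liu & Layland) bound for 3 tasks = 0.779763; compare with U = 901/1482 (approx. 0.607962)
U <= bound, so schedulable by RM sufficient condition.

0.6080


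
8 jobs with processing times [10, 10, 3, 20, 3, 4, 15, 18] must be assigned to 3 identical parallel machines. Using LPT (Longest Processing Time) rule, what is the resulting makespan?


Sort jobs in decreasing order (LPT): [20, 18, 15, 10, 10, 4, 3, 3]
Assign each job to the least loaded machine:
  Machine 1: jobs [20, 4, 3], load = 27
  Machine 2: jobs [18, 10], load = 28
  Machine 3: jobs [15, 10, 3], load = 28
Makespan = max load = 28

28


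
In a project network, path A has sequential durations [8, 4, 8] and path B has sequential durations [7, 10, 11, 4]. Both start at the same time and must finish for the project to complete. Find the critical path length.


Path A total = 8 + 4 + 8 = 20
Path B total = 7 + 10 + 11 + 4 = 32
Critical path = longest path = max(20, 32) = 32

32


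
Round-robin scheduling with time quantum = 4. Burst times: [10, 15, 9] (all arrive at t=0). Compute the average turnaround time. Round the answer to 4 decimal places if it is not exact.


Time quantum = 4
Execution trace:
  J1 runs 4 units, time = 4
  J2 runs 4 units, time = 8
  J3 runs 4 units, time = 12
  J1 runs 4 units, time = 16
  J2 runs 4 units, time = 20
  J3 runs 4 units, time = 24
  J1 runs 2 units, time = 26
  J2 runs 4 units, time = 30
  J3 runs 1 units, time = 31
  J2 runs 3 units, time = 34
Finish times: [26, 34, 31]
Average turnaround = 91/3 = 30.3333

30.3333


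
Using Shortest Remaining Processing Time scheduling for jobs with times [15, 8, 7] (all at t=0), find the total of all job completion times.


Since all jobs arrive at t=0, SRPT equals SPT ordering.
SPT order: [7, 8, 15]
Completion times:
  Job 1: p=7, C=7
  Job 2: p=8, C=15
  Job 3: p=15, C=30
Total completion time = 7 + 15 + 30 = 52

52


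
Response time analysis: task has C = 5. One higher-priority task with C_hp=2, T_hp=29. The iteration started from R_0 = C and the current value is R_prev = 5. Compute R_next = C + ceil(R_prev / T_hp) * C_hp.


R_next = C + ceil(R_prev / T_hp) * C_hp
ceil(5 / 29) = ceil(0.1724) = 1
Interference = 1 * 2 = 2
R_next = 5 + 2 = 7

7


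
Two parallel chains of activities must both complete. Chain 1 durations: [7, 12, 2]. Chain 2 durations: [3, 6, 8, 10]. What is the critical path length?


Path A total = 7 + 12 + 2 = 21
Path B total = 3 + 6 + 8 + 10 = 27
Critical path = longest path = max(21, 27) = 27

27


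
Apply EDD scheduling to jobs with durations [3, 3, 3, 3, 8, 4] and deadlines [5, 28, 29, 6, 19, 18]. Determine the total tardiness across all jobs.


Sort by due date (EDD order): [(3, 5), (3, 6), (4, 18), (8, 19), (3, 28), (3, 29)]
Compute completion times and tardiness:
  Job 1: p=3, d=5, C=3, tardiness=max(0,3-5)=0
  Job 2: p=3, d=6, C=6, tardiness=max(0,6-6)=0
  Job 3: p=4, d=18, C=10, tardiness=max(0,10-18)=0
  Job 4: p=8, d=19, C=18, tardiness=max(0,18-19)=0
  Job 5: p=3, d=28, C=21, tardiness=max(0,21-28)=0
  Job 6: p=3, d=29, C=24, tardiness=max(0,24-29)=0
Total tardiness = 0

0


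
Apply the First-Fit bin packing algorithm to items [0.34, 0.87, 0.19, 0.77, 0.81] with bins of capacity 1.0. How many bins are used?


Place items sequentially using First-Fit:
  Item 0.34 -> new Bin 1
  Item 0.87 -> new Bin 2
  Item 0.19 -> Bin 1 (now 0.53)
  Item 0.77 -> new Bin 3
  Item 0.81 -> new Bin 4
Total bins used = 4

4


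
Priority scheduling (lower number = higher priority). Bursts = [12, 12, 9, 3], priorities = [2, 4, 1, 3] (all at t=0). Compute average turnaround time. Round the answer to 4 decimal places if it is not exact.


Sort by priority (ascending = highest first):
Order: [(1, 9), (2, 12), (3, 3), (4, 12)]
Completion times:
  Priority 1, burst=9, C=9
  Priority 2, burst=12, C=21
  Priority 3, burst=3, C=24
  Priority 4, burst=12, C=36
Average turnaround = 90/4 = 22.5

22.5


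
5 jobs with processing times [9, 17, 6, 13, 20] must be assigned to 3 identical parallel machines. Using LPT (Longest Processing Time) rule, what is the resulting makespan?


Sort jobs in decreasing order (LPT): [20, 17, 13, 9, 6]
Assign each job to the least loaded machine:
  Machine 1: jobs [20], load = 20
  Machine 2: jobs [17, 6], load = 23
  Machine 3: jobs [13, 9], load = 22
Makespan = max load = 23

23


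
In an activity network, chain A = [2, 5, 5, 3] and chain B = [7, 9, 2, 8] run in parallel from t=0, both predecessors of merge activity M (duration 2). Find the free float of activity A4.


ES(A4) = sum of predecessors on chain A = 12
EF(A4) = ES + duration = 12 + 3 = 15
Successor of A4 is M. ES(M) = max(sum(A), sum(B)) = max(15, 26) = 26
Free float = ES(successor) - EF(current) = 26 - 15 = 11

11


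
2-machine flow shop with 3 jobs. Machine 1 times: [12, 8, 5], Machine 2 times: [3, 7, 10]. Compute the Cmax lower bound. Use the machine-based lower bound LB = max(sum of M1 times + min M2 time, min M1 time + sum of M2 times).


LB1 = sum(M1 times) + min(M2 times) = 25 + 3 = 28
LB2 = min(M1 times) + sum(M2 times) = 5 + 20 = 25
Lower bound = max(LB1, LB2) = max(28, 25) = 28

28


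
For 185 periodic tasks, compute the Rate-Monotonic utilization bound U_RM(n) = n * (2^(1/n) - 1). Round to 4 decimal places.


Compute 2^(1/185) = 1.0037537693
Subtract 1: 1.0037537693 - 1 = 0.0037537693
Multiply by n: 185 * 0.0037537693 = 0.6944473205
Round to 4 dp: 0.6944

0.6944


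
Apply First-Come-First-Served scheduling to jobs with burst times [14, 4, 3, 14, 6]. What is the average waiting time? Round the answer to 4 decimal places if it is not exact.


FCFS order (as given): [14, 4, 3, 14, 6]
Waiting times:
  Job 1: wait = 0
  Job 2: wait = 14
  Job 3: wait = 18
  Job 4: wait = 21
  Job 5: wait = 35
Sum of waiting times = 88
Average waiting time = 88/5 = 17.6

17.6


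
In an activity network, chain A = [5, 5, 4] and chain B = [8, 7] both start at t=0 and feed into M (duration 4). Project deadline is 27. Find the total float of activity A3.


Forward pass: ES(A3) = sum of predecessors on chain A = 10
EF = ES + duration = 10 + 4 = 14
Backward pass: LF(M) = deadline = 27; LS(M) = 27 - 4 = 23
LF(A3) = LS(M) - sum(successors on chain A) = 23 - 0 = 23
LS = LF - duration = 23 - 4 = 19
Total float = LS - ES = 19 - 10 = 9

9


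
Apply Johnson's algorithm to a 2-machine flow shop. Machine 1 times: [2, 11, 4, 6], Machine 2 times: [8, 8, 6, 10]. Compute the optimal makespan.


Apply Johnson's rule:
  Group 1 (a <= b): [(1, 2, 8), (3, 4, 6), (4, 6, 10)]
  Group 2 (a > b): [(2, 11, 8)]
Optimal job order: [1, 3, 4, 2]
Schedule:
  Job 1: M1 done at 2, M2 done at 10
  Job 3: M1 done at 6, M2 done at 16
  Job 4: M1 done at 12, M2 done at 26
  Job 2: M1 done at 23, M2 done at 34
Makespan = 34

34
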